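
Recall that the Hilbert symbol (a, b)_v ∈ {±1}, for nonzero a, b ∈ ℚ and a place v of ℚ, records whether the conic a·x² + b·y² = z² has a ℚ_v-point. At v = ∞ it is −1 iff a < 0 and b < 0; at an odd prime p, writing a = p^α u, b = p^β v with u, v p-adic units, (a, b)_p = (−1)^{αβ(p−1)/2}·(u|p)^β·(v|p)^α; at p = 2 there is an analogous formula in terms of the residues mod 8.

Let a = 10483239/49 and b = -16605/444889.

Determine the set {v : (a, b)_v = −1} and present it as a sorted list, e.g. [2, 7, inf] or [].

(a, b) ≡ (62031, -205) mod (ℚ^×)²; places V = {2, 3, 5, 7, 13, 23, 29, 31, 41, ∞}.
(a,b)_7: α=-2, u≡4; β=0, v≡5 (mod 7); (4|7)=+1, (5|7)=-1; sign (−1)^0·+1^0·-1^-2 = +1.
(a,b)_23: α=1, u≡16; β=-2, v≡16 (mod 23); (16|23)=+1, (16|23)=+1; sign (−1)^0·+1^-2·+1^1 = +1.
(a,b)_41: α=0, u≡9; β=1, v≡18 (mod 41); (9|41)=+1, (18|41)=+1; sign (−1)^0·+1^1·+1^0 = +1.
(a,b)_31: α=1, u≡27; β=0, v≡13 (mod 31); (27|31)=-1, (13|31)=-1; sign (−1)^0·-1^0·-1^1 = -1.
(a,b)_13: α=2, u≡6; β=0, v≡3 (mod 13); (6|13)=-1, (3|13)=+1; sign (−1)^0·-1^0·+1^2 = +1.
(a,b)_2: α=0, β=0; u≡7, v≡3 (mod 8); ε(u)ε(v)=1·1, αω(v)=0·1, βω(u)=0·0; sum ≡ 1  ⇒  -1.
(a,b)_∞: sgn(62031)=+, sgn(-205)=−, so +1.
(a,b)_5: α=0, u≡1; β=1, v≡1 (mod 5); (1|5)=+1, (1|5)=+1; sign (−1)^0·+1^1·+1^0 = +1.
(a,b)_29: α=1, u≡9; β=-2, v≡10 (mod 29); (9|29)=+1, (10|29)=-1; sign (−1)^0·+1^-2·-1^1 = -1.
(a,b)_3: α=1, u≡1; β=4, v≡2 (mod 3); (1|3)=+1, (2|3)=-1; sign (−1)^0·+1^4·-1^1 = -1.
(62031, -205 / ℚ) ramifies at {2, 3, 29, 31}: a division algebra.

[2, 3, 29, 31]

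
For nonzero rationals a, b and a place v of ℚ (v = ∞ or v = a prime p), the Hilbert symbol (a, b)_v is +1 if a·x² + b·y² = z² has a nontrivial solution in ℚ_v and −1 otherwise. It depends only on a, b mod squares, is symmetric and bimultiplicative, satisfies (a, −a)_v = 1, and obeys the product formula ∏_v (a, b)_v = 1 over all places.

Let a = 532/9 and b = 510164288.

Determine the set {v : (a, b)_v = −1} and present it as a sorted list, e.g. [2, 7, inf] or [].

(a, b) ≡ (133, 7971317) mod (ℚ^×)²; places V = {2, 3, 7, 17, 19, 23, 29, 37, ∞}.
(a,b)_17: α=0, u≡10; β=1, v≡6 (mod 17); (10|17)=-1, (6|17)=-1; sign (−1)^0·-1^1·-1^0 = -1.
(a,b)_2: α=2, β=6; u≡5, v≡5 (mod 8); ε(u)ε(v)=0·0, αω(v)=2·1, βω(u)=6·1; sum ≡ 0  ⇒  +1.
(a,b)_37: α=0, u≡18; β=1, v≡26 (mod 37); (18|37)=-1, (26|37)=+1; sign (−1)^0·-1^1·+1^0 = -1.
(a,b)_3: α=-2, u≡1; β=0, v≡2 (mod 3); (1|3)=+1, (2|3)=-1; sign (−1)^0·+1^0·-1^-2 = +1.
(a,b)_23: α=0, u≡8; β=1, v≡17 (mod 23); (8|23)=+1, (17|23)=-1; sign (−1)^0·+1^1·-1^0 = +1.
(a,b)_∞: sgn(133)=+, sgn(7971317)=+, so +1.
(a,b)_29: α=0, u≡14; β=1, v≡8 (mod 29); (14|29)=-1, (8|29)=-1; sign (−1)^0·-1^1·-1^0 = -1.
(a,b)_7: α=1, u≡3; β=0, v≡4 (mod 7); (3|7)=-1, (4|7)=+1; sign (−1)^0·-1^0·+1^1 = +1.
(a,b)_19: α=1, u≡1; β=1, v≡9 (mod 19); (1|19)=+1, (9|19)=+1; sign (−1)^1·+1^1·+1^1 = -1.
(133, 7971317 / ℚ) ramifies at {17, 19, 29, 37}: a division algebra.

[17, 19, 29, 37]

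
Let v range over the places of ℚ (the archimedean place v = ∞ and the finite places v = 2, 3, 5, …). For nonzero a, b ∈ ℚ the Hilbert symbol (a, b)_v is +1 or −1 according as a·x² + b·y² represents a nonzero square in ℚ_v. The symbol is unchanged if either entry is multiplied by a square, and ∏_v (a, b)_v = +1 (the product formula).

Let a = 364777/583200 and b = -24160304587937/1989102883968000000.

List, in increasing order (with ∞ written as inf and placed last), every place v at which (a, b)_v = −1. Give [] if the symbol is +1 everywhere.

(a, b) ≡ (434, -17794) mod (ℚ^×)²; places V = {2, 3, 5, 7, 19, 31, 41, ∞}.
(a,b)_5: α=-2, u≡4; β=-6, v≡4 (mod 5); (4|5)=+1, (4|5)=+1; sign (−1)^0·+1^-6·+1^-2 = +1.
(a,b)_3: α=-6, u≡2; β=-16, v≡2 (mod 3); (2|3)=-1, (2|3)=-1; sign (−1)^0·-1^-16·-1^-6 = +1.
(a,b)_31: α=1, u≡25; β=3, v≡22 (mod 31); (25|31)=+1, (22|31)=-1; sign (−1)^1·+1^3·-1^1 = +1.
(a,b)_19: α=0, u≡16; β=-2, v≡7 (mod 19); (16|19)=+1, (7|19)=+1; sign (−1)^0·+1^-2·+1^0 = +1.
(a,b)_41: α=2, u≡11; β=5, v≡3 (mod 41); (11|41)=-1, (3|41)=-1; sign (−1)^0·-1^5·-1^2 = -1.
(a,b)_∞: sgn(434)=+, sgn(-17794)=−, so +1.
(a,b)_7: α=1, u≡5; β=1, v≡5 (mod 7); (5|7)=-1, (5|7)=-1; sign (−1)^1·-1^1·-1^1 = -1.
(a,b)_2: α=-5, β=-13; u≡1, v≡7 (mod 8); ε(u)ε(v)=0·1, αω(v)=-5·0, βω(u)=-13·0; sum ≡ 0  ⇒  +1.
(434, -17794 / ℚ) ramifies at {7, 41}: a division algebra.

[7, 41]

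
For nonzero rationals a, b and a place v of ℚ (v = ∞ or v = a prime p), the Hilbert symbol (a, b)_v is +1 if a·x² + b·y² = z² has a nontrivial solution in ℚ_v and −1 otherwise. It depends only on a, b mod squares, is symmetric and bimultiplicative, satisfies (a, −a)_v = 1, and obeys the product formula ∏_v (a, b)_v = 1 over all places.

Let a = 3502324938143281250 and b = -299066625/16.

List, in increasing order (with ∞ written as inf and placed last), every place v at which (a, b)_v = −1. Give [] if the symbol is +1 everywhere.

[5, 7]

Mod squares: a ≡ 770, b ≡ -65. Check v ∈ {∞, 2, 3, 5, 7, 11, 13}.
v=7: a=7^7·(≡6), b=7^0·(≡5) mod 7; (6|7)=-1, (5|7)=-1; (−1)^{7·0·3}·(-1)^0·(-1)^7 = -1.
v=11: a=11^5·(≡1), b=11^2·(≡4) mod 11; (1|11)=+1, (4|11)=+1; (−1)^{5·2·5}·(+1)^2·(+1)^5 = +1.
v=∞: 770 > 0 and -65 < 0  ⇒  (a,b)_∞ = +1.
v=2: v_2(a)=1, v_2(b)=-4; units ≡ 1, 7 (mod 8); ε·ε+αω+βω = 0·1+1·0+-4·0 ≡ 0  ⇒  (a,b)_2 = +1.
v=5: a=5^7·(≡4), b=5^3·(≡2) mod 5; (4|5)=+1, (2|5)=-1; (−1)^{7·3·2}·(+1)^3·(-1)^7 = -1.
v=13: a=13^2·(≡9), b=13^3·(≡8) mod 13; (9|13)=+1, (8|13)=-1; (−1)^{2·3·6}·(+1)^3·(-1)^2 = +1.
v=3: a=3^0·(≡2), b=3^2·(≡1) mod 3; (2|3)=-1, (1|3)=+1; (−1)^{0·2·1}·(-1)^2·(+1)^0 = +1.
|Ram(770, -65)| = 2, even; anisotropic at {5, 7}.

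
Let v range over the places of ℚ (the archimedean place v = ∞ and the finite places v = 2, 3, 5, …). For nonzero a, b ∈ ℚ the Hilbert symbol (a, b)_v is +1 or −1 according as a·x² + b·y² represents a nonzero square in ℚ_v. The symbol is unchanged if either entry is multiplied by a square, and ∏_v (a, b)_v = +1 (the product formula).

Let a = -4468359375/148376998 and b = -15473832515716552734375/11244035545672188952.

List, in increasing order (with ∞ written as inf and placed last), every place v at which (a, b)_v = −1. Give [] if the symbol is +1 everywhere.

Mod squares: a ≡ -27962, b ≡ -682. Check v ∈ {∞, 2, 3, 5, 7, 11, 31, 41, 53}.
v=2: v_2(a)=-1, v_2(b)=-3; units ≡ 3, 3 (mod 8); ε·ε+αω+βω = 1·1+-1·1+-3·1 ≡ 1  ⇒  (a,b)_2 = -1.
v=5: a=5^8·(≡2), b=5^18·(≡2) mod 5; (2|5)=-1, (2|5)=-1; (−1)^{8·18·2}·(-1)^18·(-1)^8 = +1.
v=7: a=7^-4·(≡5), b=7^-8·(≡1) mod 7; (5|7)=-1, (1|7)=+1; (−1)^{-4·-8·3}·(-1)^-8·(+1)^-4 = +1.
v=31: a=31^1·(≡7), b=31^3·(≡28) mod 31; (7|31)=+1, (28|31)=+1; (−1)^{1·3·15}·(+1)^3·(+1)^1 = -1.
v=41: a=41^1·(≡3), b=41^2·(≡27) mod 41; (3|41)=-1, (27|41)=-1; (−1)^{1·2·20}·(-1)^2·(-1)^1 = -1.
v=3: a=3^2·(≡1), b=3^4·(≡2) mod 3; (1|3)=+1, (2|3)=-1; (−1)^{2·4·1}·(+1)^4·(-1)^2 = +1.
v=∞: -27962 < 0 and -682 < 0  ⇒  (a,b)_∞ = -1.
v=53: a=53^-2·(≡18), b=53^-6·(≡24) mod 53; (18|53)=-1, (24|53)=+1; (−1)^{-2·-6·26}·(-1)^-6·(+1)^-2 = +1.
v=11: a=11^-1·(≡2), b=11^-1·(≡3) mod 11; (2|11)=-1, (3|11)=+1; (−1)^{-1·-1·5}·(-1)^-1·(+1)^-1 = +1.
(-27962, -682 / ℚ) ramifies at {2, 31, 41, ∞}: a division algebra.

[2, 31, 41, inf]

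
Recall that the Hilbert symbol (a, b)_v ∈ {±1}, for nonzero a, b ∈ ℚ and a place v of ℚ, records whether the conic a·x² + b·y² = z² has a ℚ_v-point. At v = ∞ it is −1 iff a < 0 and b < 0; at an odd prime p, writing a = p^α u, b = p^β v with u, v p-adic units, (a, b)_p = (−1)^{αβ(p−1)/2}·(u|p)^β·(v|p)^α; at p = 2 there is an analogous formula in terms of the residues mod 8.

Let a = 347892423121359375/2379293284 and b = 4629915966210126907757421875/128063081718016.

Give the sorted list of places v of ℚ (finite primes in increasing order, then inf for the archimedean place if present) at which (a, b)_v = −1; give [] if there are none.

[2, 3, 7, 23]

(a, b) ≡ (6783, 3059) mod (ℚ^×)²; places V = {2, 3, 5, 7, 17, 19, 23, 29, 43, 47, 53, ∞}.
(a,b)_53: α=2, u≡46; β=2, v≡47 (mod 53); (46|53)=+1, (47|53)=+1; sign (−1)^0·+1^2·+1^2 = +1.
(a,b)_47: α=2, u≡23; β=4, v≡9 (mod 47); (23|47)=-1, (9|47)=+1; sign (−1)^0·-1^4·+1^2 = +1.
(a,b)_17: α=1, u≡1; β=2, v≡15 (mod 17); (1|17)=+1, (15|17)=+1; sign (−1)^0·+1^2·+1^1 = +1.
(a,b)_29: α=-6, u≡8; β=-8, v≡14 (mod 29); (8|29)=-1, (14|29)=-1; sign (−1)^0·-1^-8·-1^-6 = +1.
(a,b)_2: α=-2, β=-8; u≡7, v≡3 (mod 8); ε(u)ε(v)=1·1, αω(v)=-2·1, βω(u)=-8·0; sum ≡ 1  ⇒  -1.
(a,b)_19: α=1, u≡18; β=1, v≡11 (mod 19); (18|19)=-1, (11|19)=+1; sign (−1)^1·-1^1·+1^1 = +1.
(a,b)_23: α=2, u≡22; β=3, v≡9 (mod 23); (22|23)=-1, (9|23)=+1; sign (−1)^0·-1^3·+1^2 = -1.
(a,b)_7: α=1, u≡3; β=1, v≡5 (mod 7); (3|7)=-1, (5|7)=-1; sign (−1)^1·-1^1·-1^1 = -1.
(a,b)_3: α=1, u≡2; β=0, v≡2 (mod 3); (2|3)=-1, (2|3)=-1; sign (−1)^0·-1^0·-1^1 = -1.
(a,b)_43: α=0, u≡19; β=2, v≡6 (mod 43); (19|43)=-1, (6|43)=+1; sign (−1)^0·-1^2·+1^0 = +1.
(a,b)_∞: sgn(6783)=+, sgn(3059)=+, so +1.
(a,b)_5: α=6, u≡3; β=8, v≡4 (mod 5); (3|5)=-1, (4|5)=+1; sign (−1)^0·-1^8·+1^6 = +1.
(6783, 3059 / ℚ) ramifies at {2, 3, 7, 23}: a division algebra.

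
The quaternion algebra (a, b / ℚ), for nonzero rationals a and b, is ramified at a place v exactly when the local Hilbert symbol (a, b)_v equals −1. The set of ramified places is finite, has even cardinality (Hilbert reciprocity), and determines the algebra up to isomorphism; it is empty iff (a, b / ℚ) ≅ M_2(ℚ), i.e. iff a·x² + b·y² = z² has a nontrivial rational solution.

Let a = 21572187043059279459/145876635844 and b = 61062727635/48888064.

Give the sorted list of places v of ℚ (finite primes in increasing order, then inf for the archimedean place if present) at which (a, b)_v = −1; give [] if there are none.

(a, b) ≡ (51, 35) mod (ℚ^×)²; places V = {2, 3, 5, 7, 13, 17, 19, 23, ∞}.
(a,b)_5: α=0, u≡1; β=1, v≡3 (mod 5); (1|5)=+1, (3|5)=-1; sign (−1)^0·+1^1·-1^0 = +1.
(a,b)_7: α=6, u≡2; β=3, v≡3 (mod 7); (2|7)=+1, (3|7)=-1; sign (−1)^0·+1^3·-1^6 = +1.
(a,b)_17: α=5, u≡10; β=2, v≡8 (mod 17); (10|17)=-1, (8|17)=+1; sign (−1)^0·-1^2·+1^5 = +1.
(a,b)_23: α=-4, u≡20; β=-2, v≡6 (mod 23); (20|23)=-1, (6|23)=+1; sign (−1)^0·-1^-2·+1^-4 = +1.
(a,b)_3: α=17, u≡2; β=6, v≡2 (mod 3); (2|3)=-1, (2|3)=-1; sign (−1)^0·-1^6·-1^17 = -1.
(a,b)_19: α=-4, u≡18; β=-2, v≡16 (mod 19); (18|19)=-1, (16|19)=+1; sign (−1)^0·-1^-2·+1^-4 = +1.
(a,b)_13: α=0, u≡10; β=2, v≡9 (mod 13); (10|13)=+1, (9|13)=+1; sign (−1)^0·+1^2·+1^0 = +1.
(a,b)_∞: sgn(51)=+, sgn(35)=+, so +1.
(a,b)_2: α=-2, β=-8; u≡3, v≡3 (mod 8); ε(u)ε(v)=1·1, αω(v)=-2·1, βω(u)=-8·1; sum ≡ 1  ⇒  -1.
|Ram(51, 35)| = 2, even; anisotropic at {2, 3}.

[2, 3]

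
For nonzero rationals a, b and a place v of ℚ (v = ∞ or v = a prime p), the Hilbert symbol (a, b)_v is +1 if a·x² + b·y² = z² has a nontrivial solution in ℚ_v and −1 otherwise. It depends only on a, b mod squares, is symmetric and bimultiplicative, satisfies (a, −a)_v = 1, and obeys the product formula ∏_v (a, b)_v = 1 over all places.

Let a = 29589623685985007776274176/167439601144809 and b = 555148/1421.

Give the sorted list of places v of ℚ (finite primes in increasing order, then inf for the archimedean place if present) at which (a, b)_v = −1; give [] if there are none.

Mod squares: a ≡ 18879, b ≡ 33263. Check v ∈ {∞, 2, 3, 7, 11, 23, 29, 31, 37, 41, 47}.
v=41: a=41^-2·(≡35), b=41^0·(≡17) mod 41; (35|41)=-1, (17|41)=-1; (−1)^{-2·0·20}·(-1)^0·(-1)^-2 = +1.
v=47: a=47^2·(≡42), b=47^0·(≡37) mod 47; (42|47)=+1, (37|47)=+1; (−1)^{2·0·23}·(+1)^0·(+1)^2 = +1.
v=7: a=7^-5·(≡1), b=7^-2·(≡6) mod 7; (1|7)=+1, (6|7)=-1; (−1)^{-5·-2·3}·(+1)^-2·(-1)^-5 = -1.
v=3: a=3^-5·(≡2), b=3^0·(≡2) mod 3; (2|3)=-1, (2|3)=-1; (−1)^{-5·0·1}·(-1)^0·(-1)^-5 = -1.
v=31: a=31^3·(≡18), b=31^1·(≡2) mod 31; (18|31)=+1, (2|31)=+1; (−1)^{3·1·15}·(+1)^1·(+1)^3 = -1.
v=37: a=37^4·(≡34), b=37^1·(≡21) mod 37; (34|37)=+1, (21|37)=+1; (−1)^{4·1·18}·(+1)^1·(+1)^4 = +1.
v=2: v_2(a)=8, v_2(b)=2; units ≡ 7, 7 (mod 8); ε·ε+αω+βω = 1·1+8·0+2·0 ≡ 1  ⇒  (a,b)_2 = -1.
v=29: a=29^-3·(≡20), b=29^-1·(≡16) mod 29; (20|29)=+1, (16|29)=+1; (−1)^{-3·-1·14}·(+1)^-1·(+1)^-3 = +1.
v=23: a=23^2·(≡17), b=23^0·(≡19) mod 23; (17|23)=-1, (19|23)=-1; (−1)^{2·0·11}·(-1)^0·(-1)^2 = +1.
v=∞: 18879 > 0 and 33263 > 0  ⇒  (a,b)_∞ = +1.
v=11: a=11^6·(≡3), b=11^2·(≡6) mod 11; (3|11)=+1, (6|11)=-1; (−1)^{6·2·5}·(+1)^2·(-1)^6 = +1.
Ram(18879, 33263) = {2, 3, 7, 31}; no ℚ_2-point on the conic.

[2, 3, 7, 31]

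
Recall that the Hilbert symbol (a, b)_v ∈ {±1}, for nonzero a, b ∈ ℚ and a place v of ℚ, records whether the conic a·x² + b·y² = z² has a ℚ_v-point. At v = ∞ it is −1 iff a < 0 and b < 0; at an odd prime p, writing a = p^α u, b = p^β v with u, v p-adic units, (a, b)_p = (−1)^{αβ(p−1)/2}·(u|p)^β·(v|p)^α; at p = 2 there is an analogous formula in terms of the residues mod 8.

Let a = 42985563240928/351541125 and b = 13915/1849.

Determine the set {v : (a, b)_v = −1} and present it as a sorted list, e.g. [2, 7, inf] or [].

Mod squares: a ≡ 64790, b ≡ 115. Check v ∈ {∞, 2, 3, 5, 7, 11, 13, 17, 19, 23, 31, 43}.
v=19: a=19^1·(≡6), b=19^0·(≡17) mod 19; (6|19)=+1, (17|19)=+1; (−1)^{1·0·9}·(+1)^0·(+1)^1 = +1.
v=31: a=31^1·(≡17), b=31^0·(≡6) mod 31; (17|31)=-1, (6|31)=-1; (−1)^{1·0·15}·(-1)^0·(-1)^1 = -1.
v=43: a=43^-2·(≡37), b=43^-2·(≡26) mod 43; (37|43)=-1, (26|43)=-1; (−1)^{-2·-2·21}·(-1)^-2·(-1)^-2 = +1.
v=7: a=7^2·(≡6), b=7^0·(≡6) mod 7; (6|7)=-1, (6|7)=-1; (−1)^{2·0·3}·(-1)^0·(-1)^2 = +1.
v=∞: 64790 > 0 and 115 > 0  ⇒  (a,b)_∞ = +1.
v=2: v_2(a)=5, v_2(b)=0; units ≡ 3, 3 (mod 8); ε·ε+αω+βω = 1·1+5·1+0·1 ≡ 0  ⇒  (a,b)_2 = +1.
v=5: a=5^-3·(≡2), b=5^1·(≡2) mod 5; (2|5)=-1, (2|5)=-1; (−1)^{-3·1·2}·(-1)^1·(-1)^-3 = +1.
v=3: a=3^-2·(≡2), b=3^0·(≡1) mod 3; (2|3)=-1, (1|3)=+1; (−1)^{-2·0·1}·(-1)^0·(+1)^-2 = +1.
v=23: a=23^0·(≡22), b=23^1·(≡11) mod 23; (22|23)=-1, (11|23)=-1; (−1)^{0·1·11}·(-1)^1·(-1)^0 = -1.
v=17: a=17^2·(≡14), b=17^0·(≡2) mod 17; (14|17)=-1, (2|17)=+1; (−1)^{2·0·8}·(-1)^0·(+1)^2 = +1.
v=13: a=13^-2·(≡6), b=13^0·(≡6) mod 13; (6|13)=-1, (6|13)=-1; (−1)^{-2·0·6}·(-1)^0·(-1)^-2 = +1.
v=11: a=11^5·(≡9), b=11^2·(≡5) mod 11; (9|11)=+1, (5|11)=+1; (−1)^{5·2·5}·(+1)^2·(+1)^5 = +1.
|Ram(64790, 115)| = 2, even; anisotropic at {23, 31}.

[23, 31]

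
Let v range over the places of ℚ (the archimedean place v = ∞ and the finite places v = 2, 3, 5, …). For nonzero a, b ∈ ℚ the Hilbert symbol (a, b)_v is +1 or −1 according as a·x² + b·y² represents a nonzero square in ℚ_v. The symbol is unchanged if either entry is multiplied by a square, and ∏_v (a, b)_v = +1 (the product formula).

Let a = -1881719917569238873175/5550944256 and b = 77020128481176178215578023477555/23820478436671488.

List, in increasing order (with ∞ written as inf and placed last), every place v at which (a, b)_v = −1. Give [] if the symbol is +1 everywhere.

[2, 3, 5, 29]

Mod squares: a ≡ -13717, b ≡ 90915. Check v ∈ {∞, 2, 3, 5, 7, 11, 13, 17, 19, 23, 29, 43}.
v=13: a=13^-2·(≡5), b=13^-4·(≡11) mod 13; (5|13)=-1, (11|13)=-1; (−1)^{-2·-4·6}·(-1)^-4·(-1)^-2 = +1.
v=43: a=43^3·(≡35), b=43^4·(≡24) mod 43; (35|43)=+1, (24|43)=+1; (−1)^{3·4·21}·(+1)^4·(+1)^3 = +1.
v=19: a=19^6·(≡4), b=19^9·(≡7) mod 19; (4|19)=+1, (7|19)=+1; (−1)^{6·9·9}·(+1)^9·(+1)^6 = +1.
v=29: a=29^1·(≡22), b=29^1·(≡12) mod 29; (22|29)=+1, (12|29)=-1; (−1)^{1·1·14}·(+1)^1·(-1)^1 = -1.
v=2: v_2(a)=-12, v_2(b)=-16; units ≡ 3, 3 (mod 8); ε·ε+αω+βω = 1·1+-12·1+-16·1 ≡ 1  ⇒  (a,b)_2 = -1.
v=17: a=17^2·(≡16), b=17^4·(≡13) mod 17; (16|17)=+1, (13|17)=+1; (−1)^{2·4·8}·(+1)^4·(+1)^2 = +1.
v=∞: -13717 < 0 and 90915 > 0  ⇒  (a,b)_∞ = +1.
v=11: a=11^-1·(≡7), b=11^-1·(≡5) mod 11; (7|11)=-1, (5|11)=+1; (−1)^{-1·-1·5}·(-1)^-1·(+1)^-1 = +1.
v=5: a=5^2·(≡3), b=5^1·(≡2) mod 5; (3|5)=-1, (2|5)=-1; (−1)^{2·1·2}·(-1)^1·(-1)^2 = -1.
v=3: a=3^-6·(≡2), b=3^-7·(≡2) mod 3; (2|3)=-1, (2|3)=-1; (−1)^{-6·-7·1}·(-1)^-7·(-1)^-6 = -1.
v=23: a=23^0·(≡10), b=23^-2·(≡21) mod 23; (10|23)=-1, (21|23)=-1; (−1)^{0·-2·11}·(-1)^-2·(-1)^0 = +1.
v=7: a=7^4·(≡5), b=7^8·(≡3) mod 7; (5|7)=-1, (3|7)=-1; (−1)^{4·8·3}·(-1)^8·(-1)^4 = +1.
Ram(-13717, 90915) = {2, 3, 5, 29}; no ℚ_2-point on the conic.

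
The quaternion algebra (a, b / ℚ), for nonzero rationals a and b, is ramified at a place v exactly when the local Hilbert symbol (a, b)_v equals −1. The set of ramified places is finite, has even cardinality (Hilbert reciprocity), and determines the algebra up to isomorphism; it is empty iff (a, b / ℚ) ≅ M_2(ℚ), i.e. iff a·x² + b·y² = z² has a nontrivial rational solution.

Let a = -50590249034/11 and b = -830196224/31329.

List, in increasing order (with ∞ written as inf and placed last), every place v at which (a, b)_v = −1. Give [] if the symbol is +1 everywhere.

[2, 17, 23, inf]

(a, b) ≡ (-10846, -3242954) mod (ℚ^×)²; places V = {2, 3, 11, 13, 17, 19, 23, 29, 59, ∞}.
(a,b)_29: α=3, u≡19; β=1, v≡14 (mod 29); (19|29)=-1, (14|29)=-1; sign (−1)^0·-1^1·-1^3 = +1.
(a,b)_59: α=0, u≡32; β=-2, v≡43 (mod 59); (32|59)=-1, (43|59)=-1; sign (−1)^0·-1^-2·-1^0 = +1.
(a,b)_2: α=1, β=9; u≡1, v≡3 (mod 8); ε(u)ε(v)=0·1, αω(v)=1·1, βω(u)=9·0; sum ≡ 1  ⇒  -1.
(a,b)_17: α=1, u≡8; β=1, v≡11 (mod 17); (8|17)=+1, (11|17)=-1; sign (−1)^0·+1^1·-1^1 = -1.
(a,b)_11: α=-1, u≡5; β=1, v≡2 (mod 11); (5|11)=+1, (2|11)=-1; sign (−1)^1·+1^1·-1^-1 = +1.
(a,b)_3: α=0, u≡2; β=-2, v≡1 (mod 3); (2|3)=-1, (1|3)=+1; sign (−1)^0·-1^-2·+1^0 = +1.
(a,b)_19: α=2, u≡12; β=0, v≡1 (mod 19); (12|19)=-1, (1|19)=+1; sign (−1)^0·-1^0·+1^2 = +1.
(a,b)_∞: sgn(-10846)=−, sgn(-3242954)=−, so -1.
(a,b)_13: α=2, u≡1; β=1, v≡9 (mod 13); (1|13)=+1, (9|13)=+1; sign (−1)^0·+1^1·+1^2 = +1.
(a,b)_23: α=0, u≡21; β=1, v≡15 (mod 23); (21|23)=-1, (15|23)=-1; sign (−1)^0·-1^1·-1^0 = -1.
(-10846, -3242954 / ℚ) ramifies at {2, 17, 23, ∞}: a division algebra.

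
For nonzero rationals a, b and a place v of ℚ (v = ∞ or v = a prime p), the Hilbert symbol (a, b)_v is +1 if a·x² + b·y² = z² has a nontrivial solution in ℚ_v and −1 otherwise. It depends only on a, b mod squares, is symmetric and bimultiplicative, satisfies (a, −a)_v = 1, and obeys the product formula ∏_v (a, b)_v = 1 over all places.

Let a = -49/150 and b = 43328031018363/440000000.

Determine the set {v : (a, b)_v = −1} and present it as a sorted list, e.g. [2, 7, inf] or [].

[3, 13, 19, 23]

Mod squares: a ≡ -6, b ≡ 1874730. Check v ∈ {∞, 2, 3, 5, 7, 11, 13, 19, 23}.
v=23: a=23^0·(≡17), b=23^1·(≡21) mod 23; (17|23)=-1, (21|23)=-1; (−1)^{0·1·11}·(-1)^1·(-1)^0 = -1.
v=11: a=11^0·(≡4), b=11^-1·(≡2) mod 11; (4|11)=+1, (2|11)=-1; (−1)^{0·-1·5}·(+1)^-1·(-1)^0 = +1.
v=2: v_2(a)=-1, v_2(b)=-9; units ≡ 5, 5 (mod 8); ε·ε+αω+βω = 0·0+-1·1+-9·1 ≡ 0  ⇒  (a,b)_2 = +1.
v=∞: -6 < 0 and 1874730 > 0  ⇒  (a,b)_∞ = +1.
v=5: a=5^-2·(≡1), b=5^-7·(≡4) mod 5; (1|5)=+1, (4|5)=+1; (−1)^{-2·-7·2}·(+1)^-7·(+1)^-2 = +1.
v=7: a=7^2·(≡2), b=7^10·(≡4) mod 7; (2|7)=+1, (4|7)=+1; (−1)^{2·10·3}·(+1)^10·(+1)^2 = +1.
v=13: a=13^0·(≡6), b=13^1·(≡10) mod 13; (6|13)=-1, (10|13)=+1; (−1)^{0·1·6}·(-1)^1·(+1)^0 = -1.
v=19: a=19^0·(≡15), b=19^1·(≡18) mod 19; (15|19)=-1, (18|19)=-1; (−1)^{0·1·9}·(-1)^1·(-1)^0 = -1.
v=3: a=3^-1·(≡1), b=3^3·(≡1) mod 3; (1|3)=+1, (1|3)=+1; (−1)^{-1·3·1}·(+1)^3·(+1)^-1 = -1.
|Ram(-6, 1874730)| = 4, even; anisotropic at {3, 13, 19, 23}.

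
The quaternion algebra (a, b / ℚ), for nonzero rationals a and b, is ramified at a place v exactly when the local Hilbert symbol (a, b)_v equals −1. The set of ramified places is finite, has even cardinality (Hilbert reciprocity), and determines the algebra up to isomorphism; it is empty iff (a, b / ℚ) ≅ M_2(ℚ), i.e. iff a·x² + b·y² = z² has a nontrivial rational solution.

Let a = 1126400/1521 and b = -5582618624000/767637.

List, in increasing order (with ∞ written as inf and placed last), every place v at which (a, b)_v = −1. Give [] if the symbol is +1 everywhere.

Mod squares: a ≡ 11, b ≡ -1430. Check v ∈ {∞, 2, 3, 5, 11, 13}.
v=11: a=11^1·(≡4), b=11^3·(≡2) mod 11; (4|11)=+1, (2|11)=-1; (−1)^{1·3·5}·(+1)^3·(-1)^1 = +1.
v=∞: 11 > 0 and -1430 < 0  ⇒  (a,b)_∞ = +1.
v=2: v_2(a)=12, v_2(b)=25; units ≡ 3, 5 (mod 8); ε·ε+αω+βω = 1·0+12·1+25·1 ≡ 1  ⇒  (a,b)_2 = -1.
v=5: a=5^2·(≡1), b=5^3·(≡4) mod 5; (1|5)=+1, (4|5)=+1; (−1)^{2·3·2}·(+1)^3·(+1)^2 = +1.
v=13: a=13^-2·(≡6), b=13^-1·(≡8) mod 13; (6|13)=-1, (8|13)=-1; (−1)^{-2·-1·6}·(-1)^-1·(-1)^-2 = -1.
v=3: a=3^-2·(≡2), b=3^-10·(≡1) mod 3; (2|3)=-1, (1|3)=+1; (−1)^{-2·-10·1}·(-1)^-10·(+1)^-2 = +1.
(11, -1430 / ℚ) ramifies at {2, 13}: a division algebra.

[2, 13]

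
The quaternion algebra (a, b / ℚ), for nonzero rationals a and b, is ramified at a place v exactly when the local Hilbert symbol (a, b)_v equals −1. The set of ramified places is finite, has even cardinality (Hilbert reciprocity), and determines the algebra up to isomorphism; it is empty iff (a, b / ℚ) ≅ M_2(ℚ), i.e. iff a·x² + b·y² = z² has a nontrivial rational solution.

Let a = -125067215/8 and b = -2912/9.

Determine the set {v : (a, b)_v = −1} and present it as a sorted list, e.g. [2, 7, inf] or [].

[2, 5, 13, 17, 19, inf]

Mod squares: a ≡ -250134430, b ≡ -182. Check v ∈ {∞, 2, 3, 5, 7, 13, 17, 19, 23, 37}.
v=3: a=3^0·(≡2), b=3^-2·(≡1) mod 3; (2|3)=-1, (1|3)=+1; (−1)^{0·-2·1}·(-1)^-2·(+1)^0 = +1.
v=19: a=19^1·(≡1), b=19^0·(≡10) mod 19; (1|19)=+1, (10|19)=-1; (−1)^{1·0·9}·(+1)^0·(-1)^1 = -1.
v=7: a=7^1·(≡6), b=7^1·(≡2) mod 7; (6|7)=-1, (2|7)=+1; (−1)^{1·1·3}·(-1)^1·(+1)^1 = +1.
v=13: a=13^1·(≡7), b=13^1·(≡4) mod 13; (7|13)=-1, (4|13)=+1; (−1)^{1·1·6}·(-1)^1·(+1)^1 = -1.
v=∞: -250134430 < 0 and -182 < 0  ⇒  (a,b)_∞ = -1.
v=2: v_2(a)=-3, v_2(b)=5; units ≡ 1, 5 (mod 8); ε·ε+αω+βω = 0·0+-3·1+5·0 ≡ 1  ⇒  (a,b)_2 = -1.
v=23: a=23^1·(≡3), b=23^0·(≡1) mod 23; (3|23)=+1, (1|23)=+1; (−1)^{1·0·11}·(+1)^0·(+1)^1 = +1.
v=17: a=17^1·(≡1), b=17^0·(≡7) mod 17; (1|17)=+1, (7|17)=-1; (−1)^{1·0·8}·(+1)^0·(-1)^1 = -1.
v=37: a=37^1·(≡11), b=37^0·(≡30) mod 37; (11|37)=+1, (30|37)=+1; (−1)^{1·0·18}·(+1)^0·(+1)^1 = +1.
v=5: a=5^1·(≡4), b=5^0·(≡2) mod 5; (4|5)=+1, (2|5)=-1; (−1)^{1·0·2}·(+1)^0·(-1)^1 = -1.
(-250134430, -182 / ℚ) ramifies at {2, 5, 13, 17, 19, ∞}: a division algebra.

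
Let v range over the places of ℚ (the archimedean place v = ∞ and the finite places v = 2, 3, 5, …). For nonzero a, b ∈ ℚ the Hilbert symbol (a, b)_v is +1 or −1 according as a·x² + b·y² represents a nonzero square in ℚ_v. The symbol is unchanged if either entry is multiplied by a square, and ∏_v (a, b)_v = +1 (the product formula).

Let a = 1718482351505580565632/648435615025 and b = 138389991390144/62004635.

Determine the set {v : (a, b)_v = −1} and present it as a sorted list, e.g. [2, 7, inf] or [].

[2, 3, 5, 13]

Mod squares: a ≡ 2, b ≡ 1365. Check v ∈ {∞, 2, 3, 5, 7, 11, 13, 17, 19}.
v=3: a=3^16·(≡2), b=3^13·(≡2) mod 3; (2|3)=-1, (2|3)=-1; (−1)^{16·13·1}·(-1)^13·(-1)^16 = -1.
v=∞: 2 > 0 and 1365 > 0  ⇒  (a,b)_∞ = +1.
v=5: a=5^-2·(≡2), b=5^-1·(≡2) mod 5; (2|5)=-1, (2|5)=-1; (−1)^{-2·-1·2}·(-1)^-1·(-1)^-2 = -1.
v=2: v_2(a)=7, v_2(b)=6; units ≡ 1, 5 (mod 8); ε·ε+αω+βω = 0·0+7·1+6·0 ≡ 1  ⇒  (a,b)_2 = -1.
v=11: a=11^-10·(≡8), b=11^-6·(≡5) mod 11; (8|11)=-1, (5|11)=+1; (−1)^{-10·-6·5}·(-1)^-6·(+1)^-10 = +1.
v=7: a=7^2·(≡2), b=7^-1·(≡5) mod 7; (2|7)=+1, (5|7)=-1; (−1)^{2·-1·3}·(+1)^-1·(-1)^2 = +1.
v=13: a=13^2·(≡6), b=13^1·(≡10) mod 13; (6|13)=-1, (10|13)=+1; (−1)^{2·1·6}·(-1)^1·(+1)^2 = -1.
v=19: a=19^4·(≡12), b=19^2·(≡5) mod 19; (12|19)=-1, (5|19)=+1; (−1)^{4·2·9}·(-1)^2·(+1)^4 = +1.
v=17: a=17^2·(≡16), b=17^2·(≡11) mod 17; (16|17)=+1, (11|17)=-1; (−1)^{2·2·8}·(+1)^2·(-1)^2 = +1.
|Ram(2, 1365)| = 4, even; anisotropic at {2, 3, 5, 13}.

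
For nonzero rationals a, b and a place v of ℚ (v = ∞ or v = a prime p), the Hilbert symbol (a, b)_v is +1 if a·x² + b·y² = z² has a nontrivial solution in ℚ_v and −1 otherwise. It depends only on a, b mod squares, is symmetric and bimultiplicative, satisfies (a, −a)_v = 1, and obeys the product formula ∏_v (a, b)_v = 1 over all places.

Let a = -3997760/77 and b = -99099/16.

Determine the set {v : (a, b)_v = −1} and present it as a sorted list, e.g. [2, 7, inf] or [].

Mod squares: a ≡ -5005, b ≡ -91. Check v ∈ {∞, 2, 3, 5, 7, 11, 13, 31}.
v=11: a=11^-1·(≡2), b=11^2·(≡10) mod 11; (2|11)=-1, (10|11)=-1; (−1)^{-1·2·5}·(-1)^2·(-1)^-1 = -1.
v=31: a=31^2·(≡12), b=31^0·(≡16) mod 31; (12|31)=-1, (16|31)=+1; (−1)^{2·0·15}·(-1)^0·(+1)^2 = +1.
v=13: a=13^1·(≡5), b=13^1·(≡7) mod 13; (5|13)=-1, (7|13)=-1; (−1)^{1·1·6}·(-1)^1·(-1)^1 = +1.
v=3: a=3^0·(≡2), b=3^2·(≡2) mod 3; (2|3)=-1, (2|3)=-1; (−1)^{0·2·1}·(-1)^2·(-1)^0 = +1.
v=∞: -5005 < 0 and -91 < 0  ⇒  (a,b)_∞ = -1.
v=7: a=7^-1·(≡6), b=7^1·(≡2) mod 7; (6|7)=-1, (2|7)=+1; (−1)^{-1·1·3}·(-1)^1·(+1)^-1 = +1.
v=2: v_2(a)=6, v_2(b)=-4; units ≡ 3, 5 (mod 8); ε·ε+αω+βω = 1·0+6·1+-4·1 ≡ 0  ⇒  (a,b)_2 = +1.
v=5: a=5^1·(≡4), b=5^0·(≡1) mod 5; (4|5)=+1, (1|5)=+1; (−1)^{1·0·2}·(+1)^0·(+1)^1 = +1.
(-5005, -91 / ℚ) ramifies at {11, ∞}: a division algebra.

[11, inf]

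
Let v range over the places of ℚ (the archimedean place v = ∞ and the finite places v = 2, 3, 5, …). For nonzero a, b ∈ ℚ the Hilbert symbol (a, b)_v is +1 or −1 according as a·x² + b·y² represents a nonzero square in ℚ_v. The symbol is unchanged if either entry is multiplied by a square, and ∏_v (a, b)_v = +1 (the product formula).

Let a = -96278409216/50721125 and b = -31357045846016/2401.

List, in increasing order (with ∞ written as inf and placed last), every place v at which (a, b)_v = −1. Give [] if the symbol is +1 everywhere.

[11, inf]

(a, b) ≡ (-1450955, -11) mod (ℚ^×)²; places V = {2, 3, 5, 7, 11, 13, 23, 31, 37, ∞}.
(a,b)_3: α=4, u≡1; β=0, v≡1 (mod 3); (1|3)=+1, (1|3)=+1; sign (−1)^0·+1^0·+1^4 = +1.
(a,b)_2: α=12, β=12; u≡5, v≡5 (mod 8); ε(u)ε(v)=0·0, αω(v)=12·1, βω(u)=12·1; sum ≡ 0  ⇒  +1.
(a,b)_7: α=-4, u≡3; β=-4, v≡5 (mod 7); (3|7)=-1, (5|7)=-1; sign (−1)^0·-1^-4·-1^-4 = +1.
(a,b)_5: α=-3, u≡1; β=0, v≡4 (mod 5); (1|5)=+1, (4|5)=+1; sign (−1)^0·+1^0·+1^-3 = +1.
(a,b)_11: α=1, u≡10; β=1, v≡10 (mod 11); (10|11)=-1, (10|11)=-1; sign (−1)^1·-1^1·-1^1 = -1.
(a,b)_13: α=-2, u≡9; β=0, v≡5 (mod 13); (9|13)=+1, (5|13)=-1; sign (−1)^0·+1^0·-1^-2 = +1.
(a,b)_∞: sgn(-1450955)=−, sgn(-11)=−, so -1.
(a,b)_37: α=1, u≡32; β=2, v≡9 (mod 37); (32|37)=-1, (9|37)=+1; sign (−1)^0·-1^2·+1^1 = +1.
(a,b)_31: α=1, u≡20; β=2, v≡4 (mod 31); (20|31)=+1, (4|31)=+1; sign (−1)^0·+1^2·+1^1 = +1.
(a,b)_23: α=1, u≡8; β=2, v≡1 (mod 23); (8|23)=+1, (1|23)=+1; sign (−1)^0·+1^2·+1^1 = +1.
|Ram(-1450955, -11)| = 2, even; anisotropic at {11, ∞}.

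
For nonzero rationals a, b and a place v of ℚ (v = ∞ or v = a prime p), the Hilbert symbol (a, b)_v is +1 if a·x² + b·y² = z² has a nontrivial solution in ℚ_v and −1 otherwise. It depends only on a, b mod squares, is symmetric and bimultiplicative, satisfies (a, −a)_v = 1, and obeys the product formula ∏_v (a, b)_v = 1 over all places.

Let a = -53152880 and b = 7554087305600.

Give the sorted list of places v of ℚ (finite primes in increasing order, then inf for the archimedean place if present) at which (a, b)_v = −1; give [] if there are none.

[17, 19]

(a, b) ≡ (-95, 374) mod (ℚ^×)²; places V = {2, 5, 11, 17, 19, ∞}.
(a,b)_5: α=1, u≡4; β=2, v≡4 (mod 5); (4|5)=+1, (4|5)=+1; sign (−1)^0·+1^2·+1^1 = +1.
(a,b)_17: α=2, u≡3; β=3, v≡12 (mod 17); (3|17)=-1, (12|17)=-1; sign (−1)^0·-1^3·-1^2 = -1.
(a,b)_2: α=4, β=7; u≡1, v≡3 (mod 8); ε(u)ε(v)=0·1, αω(v)=4·1, βω(u)=7·0; sum ≡ 0  ⇒  +1.
(a,b)_19: α=1, u≡2; β=2, v≡12 (mod 19); (2|19)=-1, (12|19)=-1; sign (−1)^0·-1^2·-1^1 = -1.
(a,b)_11: α=2, u≡5; β=3, v≡3 (mod 11); (5|11)=+1, (3|11)=+1; sign (−1)^0·+1^3·+1^2 = +1.
(a,b)_∞: sgn(-95)=−, sgn(374)=+, so +1.
|Ram(-95, 374)| = 2, even; anisotropic at {17, 19}.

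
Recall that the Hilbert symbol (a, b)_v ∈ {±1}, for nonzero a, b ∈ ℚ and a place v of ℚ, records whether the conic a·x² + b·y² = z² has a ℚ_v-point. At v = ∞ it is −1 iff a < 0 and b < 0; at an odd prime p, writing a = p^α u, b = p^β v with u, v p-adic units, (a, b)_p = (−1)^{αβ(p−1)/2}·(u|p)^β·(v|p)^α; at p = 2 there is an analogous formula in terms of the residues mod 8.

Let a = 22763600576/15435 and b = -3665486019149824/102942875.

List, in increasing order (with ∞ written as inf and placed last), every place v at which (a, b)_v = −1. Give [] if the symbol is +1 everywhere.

[7, 37]

(a, b) ≡ (31465, -19791485) mod (ℚ^×)²; places V = {2, 3, 5, 7, 17, 29, 31, 37, ∞}.
(a,b)_7: α=-3, u≡1; β=-7, v≡2 (mod 7); (1|7)=+1, (2|7)=+1; sign (−1)^1·+1^-7·+1^-3 = -1.
(a,b)_29: α=1, u≡27; β=1, v≡12 (mod 29); (27|29)=-1, (12|29)=-1; sign (−1)^0·-1^1·-1^1 = +1.
(a,b)_37: α=2, u≡5; β=3, v≡27 (mod 37); (5|37)=-1, (27|37)=+1; sign (−1)^0·-1^3·+1^2 = -1.
(a,b)_2: α=6, β=14; u≡1, v≡3 (mod 8); ε(u)ε(v)=0·1, αω(v)=6·1, βω(u)=14·0; sum ≡ 0  ⇒  +1.
(a,b)_5: α=-1, u≡3; β=-3, v≡2 (mod 5); (3|5)=-1, (2|5)=-1; sign (−1)^0·-1^-3·-1^-1 = +1.
(a,b)_31: α=1, u≡15; β=1, v≡5 (mod 31); (15|31)=-1, (5|31)=+1; sign (−1)^1·-1^1·+1^1 = +1.
(a,b)_17: α=2, u≡13; β=3, v≡14 (mod 17); (13|17)=+1, (14|17)=-1; sign (−1)^0·+1^3·-1^2 = +1.
(a,b)_3: α=-2, u≡1; β=0, v≡1 (mod 3); (1|3)=+1, (1|3)=+1; sign (−1)^0·+1^0·+1^-2 = +1.
(a,b)_∞: sgn(31465)=+, sgn(-19791485)=−, so +1.
Ram(31465, -19791485) = {7, 37}; no ℚ_7-point on the conic.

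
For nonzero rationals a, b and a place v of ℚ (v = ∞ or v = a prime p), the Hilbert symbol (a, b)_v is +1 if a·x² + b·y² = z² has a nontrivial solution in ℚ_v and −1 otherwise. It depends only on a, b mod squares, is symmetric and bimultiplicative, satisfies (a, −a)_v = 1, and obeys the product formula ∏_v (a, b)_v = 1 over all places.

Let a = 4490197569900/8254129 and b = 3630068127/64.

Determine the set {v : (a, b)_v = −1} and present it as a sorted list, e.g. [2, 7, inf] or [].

Mod squares: a ≡ 1257019, b ≡ 8231447. Check v ∈ {∞, 2, 3, 5, 7, 13, 17, 23, 29, 31, 41, 43}.
v=29: a=29^0·(≡15), b=29^1·(≡20) mod 29; (15|29)=-1, (20|29)=+1; (−1)^{0·1·14}·(-1)^1·(+1)^0 = -1.
v=7: a=7^2·(≡1), b=7^3·(≡3) mod 7; (1|7)=+1, (3|7)=-1; (−1)^{2·3·3}·(+1)^3·(-1)^2 = +1.
v=∞: 1257019 > 0 and 8231447 > 0  ⇒  (a,b)_∞ = +1.
v=2: v_2(a)=2, v_2(b)=-6; units ≡ 3, 7 (mod 8); ε·ε+αω+βω = 1·1+2·0+-6·1 ≡ 1  ⇒  (a,b)_2 = -1.
v=17: a=17^-2·(≡11), b=17^0·(≡16) mod 17; (11|17)=-1, (16|17)=+1; (−1)^{-2·0·8}·(-1)^0·(+1)^-2 = +1.
v=5: a=5^2·(≡4), b=5^0·(≡3) mod 5; (4|5)=+1, (3|5)=-1; (−1)^{2·0·2}·(+1)^0·(-1)^2 = +1.
v=31: a=31^1·(≡9), b=31^0·(≡13) mod 31; (9|31)=+1, (13|31)=-1; (−1)^{1·0·15}·(+1)^0·(-1)^1 = -1.
v=3: a=3^6·(≡1), b=3^2·(≡2) mod 3; (1|3)=+1, (2|3)=-1; (−1)^{6·2·1}·(+1)^2·(-1)^6 = +1.
v=43: a=43^1·(≡13), b=43^1·(≡25) mod 43; (13|43)=+1, (25|43)=+1; (−1)^{1·1·21}·(+1)^1·(+1)^1 = -1.
v=13: a=13^-4·(≡1), b=13^0·(≡3) mod 13; (1|13)=+1, (3|13)=+1; (−1)^{-4·0·6}·(+1)^0·(+1)^-4 = +1.
v=23: a=23^1·(≡20), b=23^1·(≡2) mod 23; (20|23)=-1, (2|23)=+1; (−1)^{1·1·11}·(-1)^1·(+1)^1 = +1.
v=41: a=41^1·(≡25), b=41^1·(≡40) mod 41; (25|41)=+1, (40|41)=+1; (−1)^{1·1·20}·(+1)^1·(+1)^1 = +1.
|Ram(1257019, 8231447)| = 4, even; anisotropic at {2, 29, 31, 43}.

[2, 29, 31, 43]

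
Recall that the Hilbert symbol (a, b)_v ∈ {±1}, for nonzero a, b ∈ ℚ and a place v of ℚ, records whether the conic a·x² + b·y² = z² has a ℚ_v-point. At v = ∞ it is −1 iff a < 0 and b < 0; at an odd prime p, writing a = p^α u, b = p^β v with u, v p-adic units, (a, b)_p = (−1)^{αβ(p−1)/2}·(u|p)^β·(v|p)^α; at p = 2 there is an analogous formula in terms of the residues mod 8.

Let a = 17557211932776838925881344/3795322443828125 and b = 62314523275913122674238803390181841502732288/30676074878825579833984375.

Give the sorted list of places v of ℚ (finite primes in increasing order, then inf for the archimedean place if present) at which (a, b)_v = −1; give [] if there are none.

Mod squares: a ≡ 1045, b ≡ 6314. Check v ∈ {∞, 2, 3, 5, 7, 11, 19, 23, 31, 37, 41, 43}.
v=31: a=31^4·(≡23), b=31^6·(≡15) mod 31; (23|31)=-1, (15|31)=-1; (−1)^{4·6·15}·(-1)^6·(-1)^4 = +1.
v=11: a=11^3·(≡10), b=11^5·(≡8) mod 11; (10|11)=-1, (8|11)=-1; (−1)^{3·5·5}·(-1)^5·(-1)^3 = -1.
v=3: a=3^10·(≡1), b=3^24·(≡2) mod 3; (1|3)=+1, (2|3)=-1; (−1)^{10·24·1}·(+1)^24·(-1)^10 = +1.
v=41: a=41^2·(≡4), b=41^3·(≡40) mod 41; (4|41)=+1, (40|41)=+1; (−1)^{2·3·20}·(+1)^3·(+1)^2 = +1.
v=∞: 1045 > 0 and 6314 > 0  ⇒  (a,b)_∞ = +1.
v=43: a=43^2·(≡31), b=43^2·(≡11) mod 43; (31|43)=+1, (11|43)=+1; (−1)^{2·2·21}·(+1)^2·(+1)^2 = +1.
v=19: a=19^1·(≡7), b=19^2·(≡6) mod 19; (7|19)=+1, (6|19)=+1; (−1)^{1·2·9}·(+1)^2·(+1)^1 = +1.
v=5: a=5^-7·(≡4), b=5^-14·(≡1) mod 5; (4|5)=+1, (1|5)=+1; (−1)^{-7·-14·2}·(+1)^-14·(+1)^-7 = +1.
v=37: a=37^-4·(≡33), b=37^-6·(≡24) mod 37; (33|37)=+1, (24|37)=-1; (−1)^{-4·-6·18}·(+1)^-6·(-1)^-4 = +1.
v=7: a=7^-2·(≡2), b=7^-1·(≡5) mod 7; (2|7)=+1, (5|7)=-1; (−1)^{-2·-1·3}·(+1)^-1·(-1)^-2 = +1.
v=23: a=23^-2·(≡5), b=23^-4·(≡13) mod 23; (5|23)=-1, (13|23)=+1; (−1)^{-2·-4·11}·(-1)^-4·(+1)^-2 = +1.
v=2: v_2(a)=12, v_2(b)=25; units ≡ 5, 5 (mod 8); ε·ε+αω+βω = 0·0+12·1+25·1 ≡ 1  ⇒  (a,b)_2 = -1.
|Ram(1045, 6314)| = 2, even; anisotropic at {2, 11}.

[2, 11]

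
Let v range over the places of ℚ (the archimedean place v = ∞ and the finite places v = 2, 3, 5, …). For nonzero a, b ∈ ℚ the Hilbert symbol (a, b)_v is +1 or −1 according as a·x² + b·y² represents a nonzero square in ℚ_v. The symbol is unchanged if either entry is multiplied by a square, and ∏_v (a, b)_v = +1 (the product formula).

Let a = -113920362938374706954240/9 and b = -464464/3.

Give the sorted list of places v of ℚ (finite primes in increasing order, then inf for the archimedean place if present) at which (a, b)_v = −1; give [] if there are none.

[5, 7, 13, inf]

(a, b) ≡ (-4261985, -87087) mod (ℚ^×)²; places V = {2, 3, 5, 7, 11, 13, 17, 19, 29, ∞}.
(a,b)_3: α=-2, u≡1; β=-1, v≡2 (mod 3); (1|3)=+1, (2|3)=-1; sign (−1)^0·+1^-1·-1^-2 = +1.
(a,b)_∞: sgn(-4261985)=−, sgn(-87087)=−, so -1.
(a,b)_19: α=1, u≡12; β=0, v≡16 (mod 19); (12|19)=-1, (16|19)=+1; sign (−1)^0·-1^0·+1^1 = +1.
(a,b)_2: α=18, β=4; u≡7, v≡1 (mod 8); ε(u)ε(v)=1·0, αω(v)=18·0, βω(u)=4·0; sum ≡ 0  ⇒  +1.
(a,b)_7: α=3, u≡3; β=1, v≡5 (mod 7); (3|7)=-1, (5|7)=-1; sign (−1)^1·-1^1·-1^3 = -1.
(a,b)_29: α=3, u≡7; β=1, v≡7 (mod 29); (7|29)=+1, (7|29)=+1; sign (−1)^0·+1^1·+1^3 = +1.
(a,b)_13: α=3, u≡5; β=1, v≡3 (mod 13); (5|13)=-1, (3|13)=+1; sign (−1)^0·-1^1·+1^3 = -1.
(a,b)_5: α=1, u≡3; β=0, v≡2 (mod 5); (3|5)=-1, (2|5)=-1; sign (−1)^0·-1^0·-1^1 = -1.
(a,b)_17: α=1, u≡5; β=0, v≡9 (mod 17); (5|17)=-1, (9|17)=+1; sign (−1)^0·-1^0·+1^1 = +1.
(a,b)_11: α=4, u≡3; β=1, v≡9 (mod 11); (3|11)=+1, (9|11)=+1; sign (−1)^0·+1^1·+1^4 = +1.
|Ram(-4261985, -87087)| = 4, even; anisotropic at {5, 7, 13, ∞}.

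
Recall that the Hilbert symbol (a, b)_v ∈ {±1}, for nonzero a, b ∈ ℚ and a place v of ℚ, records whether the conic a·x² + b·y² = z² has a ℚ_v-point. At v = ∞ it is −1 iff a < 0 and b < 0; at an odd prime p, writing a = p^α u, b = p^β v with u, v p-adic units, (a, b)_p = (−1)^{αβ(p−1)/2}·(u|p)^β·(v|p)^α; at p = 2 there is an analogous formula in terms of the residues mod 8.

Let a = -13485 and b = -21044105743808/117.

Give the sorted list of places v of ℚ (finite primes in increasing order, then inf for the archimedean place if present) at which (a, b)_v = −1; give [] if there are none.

[31, inf]

Mod squares: a ≡ -13485, b ≡ -299. Check v ∈ {∞, 2, 3, 5, 7, 13, 19, 23, 29, 31}.
v=29: a=29^1·(≡28), b=29^2·(≡1) mod 29; (28|29)=+1, (1|29)=+1; (−1)^{1·2·14}·(+1)^2·(+1)^1 = +1.
v=19: a=19^0·(≡5), b=19^2·(≡9) mod 19; (5|19)=+1, (9|19)=+1; (−1)^{0·2·9}·(+1)^2·(+1)^0 = +1.
v=2: v_2(a)=0, v_2(b)=6; units ≡ 3, 5 (mod 8); ε·ε+αω+βω = 1·0+0·1+6·1 ≡ 0  ⇒  (a,b)_2 = +1.
v=31: a=31^1·(≡30), b=31^2·(≡30) mod 31; (30|31)=-1, (30|31)=-1; (−1)^{1·2·15}·(-1)^2·(-1)^1 = -1.
v=3: a=3^1·(≡2), b=3^-2·(≡1) mod 3; (2|3)=-1, (1|3)=+1; (−1)^{1·-2·1}·(-1)^-2·(+1)^1 = +1.
v=23: a=23^0·(≡16), b=23^1·(≡20) mod 23; (16|23)=+1, (20|23)=-1; (−1)^{0·1·11}·(+1)^1·(-1)^0 = +1.
v=∞: -13485 < 0 and -299 < 0  ⇒  (a,b)_∞ = -1.
v=13: a=13^0·(≡9), b=13^-1·(≡1) mod 13; (9|13)=+1, (1|13)=+1; (−1)^{0·-1·6}·(+1)^-1·(+1)^0 = +1.
v=5: a=5^1·(≡3), b=5^0·(≡1) mod 5; (3|5)=-1, (1|5)=+1; (−1)^{1·0·2}·(-1)^0·(+1)^1 = +1.
v=7: a=7^0·(≡4), b=7^2·(≡1) mod 7; (4|7)=+1, (1|7)=+1; (−1)^{0·2·3}·(+1)^2·(+1)^0 = +1.
Ram(-13485, -299) = {31, ∞}; no ℚ_31-point on the conic.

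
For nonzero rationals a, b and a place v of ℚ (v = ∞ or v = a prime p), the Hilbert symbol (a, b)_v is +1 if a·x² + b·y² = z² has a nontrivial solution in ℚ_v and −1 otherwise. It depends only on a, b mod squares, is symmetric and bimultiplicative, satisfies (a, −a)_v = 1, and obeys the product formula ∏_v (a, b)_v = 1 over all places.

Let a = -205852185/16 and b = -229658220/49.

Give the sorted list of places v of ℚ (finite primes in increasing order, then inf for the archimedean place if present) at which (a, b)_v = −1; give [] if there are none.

Mod squares: a ≡ -51865, b ≡ -3795. Check v ∈ {∞, 2, 3, 5, 7, 11, 23, 41}.
v=23: a=23^1·(≡15), b=23^1·(≡19) mod 23; (15|23)=-1, (19|23)=-1; (−1)^{1·1·11}·(-1)^1·(-1)^1 = -1.
v=41: a=41^1·(≡38), b=41^2·(≡40) mod 41; (38|41)=-1, (40|41)=+1; (−1)^{1·2·20}·(-1)^2·(+1)^1 = +1.
v=∞: -51865 < 0 and -3795 < 0  ⇒  (a,b)_∞ = -1.
v=7: a=7^2·(≡3), b=7^-2·(≡6) mod 7; (3|7)=-1, (6|7)=-1; (−1)^{2·-2·3}·(-1)^-2·(-1)^2 = +1.
v=11: a=11^1·(≡5), b=11^1·(≡7) mod 11; (5|11)=+1, (7|11)=-1; (−1)^{1·1·5}·(+1)^1·(-1)^1 = +1.
v=3: a=3^4·(≡2), b=3^3·(≡1) mod 3; (2|3)=-1, (1|3)=+1; (−1)^{4·3·1}·(-1)^3·(+1)^4 = -1.
v=5: a=5^1·(≡3), b=5^1·(≡4) mod 5; (3|5)=-1, (4|5)=+1; (−1)^{1·1·2}·(-1)^1·(+1)^1 = -1.
v=2: v_2(a)=-4, v_2(b)=2; units ≡ 7, 5 (mod 8); ε·ε+αω+βω = 1·0+-4·1+2·0 ≡ 0  ⇒  (a,b)_2 = +1.
|Ram(-51865, -3795)| = 4, even; anisotropic at {3, 5, 23, ∞}.

[3, 5, 23, inf]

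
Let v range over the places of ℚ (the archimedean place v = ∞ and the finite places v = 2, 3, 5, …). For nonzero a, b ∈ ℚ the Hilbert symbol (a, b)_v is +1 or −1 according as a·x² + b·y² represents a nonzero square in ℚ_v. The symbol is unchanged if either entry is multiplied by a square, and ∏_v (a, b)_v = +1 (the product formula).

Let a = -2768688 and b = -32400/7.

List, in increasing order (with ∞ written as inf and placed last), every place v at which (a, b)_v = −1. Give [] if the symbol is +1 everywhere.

[3, 13, 17, inf]

Mod squares: a ≡ -19227, b ≡ -7. Check v ∈ {∞, 2, 3, 5, 7, 13, 17, 29}.
v=29: a=29^1·(≡25), b=29^0·(≡28) mod 29; (25|29)=+1, (28|29)=+1; (−1)^{1·0·14}·(+1)^0·(+1)^1 = +1.
v=3: a=3^3·(≡2), b=3^4·(≡2) mod 3; (2|3)=-1, (2|3)=-1; (−1)^{3·4·1}·(-1)^4·(-1)^3 = -1.
v=7: a=7^0·(≡1), b=7^-1·(≡3) mod 7; (1|7)=+1, (3|7)=-1; (−1)^{0·-1·3}·(+1)^-1·(-1)^0 = +1.
v=∞: -19227 < 0 and -7 < 0  ⇒  (a,b)_∞ = -1.
v=17: a=17^1·(≡13), b=17^0·(≡10) mod 17; (13|17)=+1, (10|17)=-1; (−1)^{1·0·8}·(+1)^0·(-1)^1 = -1.
v=5: a=5^0·(≡2), b=5^2·(≡2) mod 5; (2|5)=-1, (2|5)=-1; (−1)^{0·2·2}·(-1)^2·(-1)^0 = +1.
v=13: a=13^1·(≡3), b=13^0·(≡5) mod 13; (3|13)=+1, (5|13)=-1; (−1)^{1·0·6}·(+1)^0·(-1)^1 = -1.
v=2: v_2(a)=4, v_2(b)=4; units ≡ 5, 1 (mod 8); ε·ε+αω+βω = 0·0+4·0+4·1 ≡ 0  ⇒  (a,b)_2 = +1.
|Ram(-19227, -7)| = 4, even; anisotropic at {3, 13, 17, ∞}.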